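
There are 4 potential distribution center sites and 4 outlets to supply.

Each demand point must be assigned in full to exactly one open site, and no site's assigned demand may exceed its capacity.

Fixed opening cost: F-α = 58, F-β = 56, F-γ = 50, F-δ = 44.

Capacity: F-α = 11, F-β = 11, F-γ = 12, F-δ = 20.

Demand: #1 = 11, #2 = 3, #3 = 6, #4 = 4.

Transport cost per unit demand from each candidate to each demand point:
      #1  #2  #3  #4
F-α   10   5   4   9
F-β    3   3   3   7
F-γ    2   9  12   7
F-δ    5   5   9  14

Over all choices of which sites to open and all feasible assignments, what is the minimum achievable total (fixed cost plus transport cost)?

216

Open {F-β, F-δ}; cheapest assignment that respects the capacities:
  F-β (cap 11, load 10): #3, #4 — cost 6×3 + 4×7 = 46
  F-δ (cap 20, load 14): #1, #2 — cost 11×5 + 3×5 = 70
  Shipping 116, fixed 100 → total 216.
  Any other capacity-feasible assignment to {F-β, F-δ} ships for at least 116.
Compare {F-α, F-δ}: its best feasible assignment gives total 232.
Compare {F-β, F-γ, F-δ}: its best feasible assignment gives total 233.
Every other set of open sites that can feasibly serve all demand totals ≥ 232 even under its best assignment. Minimum: 216.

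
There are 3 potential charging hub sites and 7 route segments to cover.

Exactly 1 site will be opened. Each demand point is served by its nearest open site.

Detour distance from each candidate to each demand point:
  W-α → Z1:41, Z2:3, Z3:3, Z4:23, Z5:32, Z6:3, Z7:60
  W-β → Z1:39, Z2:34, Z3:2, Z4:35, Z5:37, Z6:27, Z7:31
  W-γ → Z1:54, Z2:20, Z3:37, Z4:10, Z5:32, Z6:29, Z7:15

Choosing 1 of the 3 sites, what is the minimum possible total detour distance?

165

Open {W-α}.
  Z1→W-α 41, Z2→W-α 3, Z3→W-α 3, Z4→W-α 23, Z5→W-α 32, Z6→W-α 3, Z7→W-α 60  ⇒ total 165.
Compare {W-γ}: total 197.
Compare {W-β}: total 205.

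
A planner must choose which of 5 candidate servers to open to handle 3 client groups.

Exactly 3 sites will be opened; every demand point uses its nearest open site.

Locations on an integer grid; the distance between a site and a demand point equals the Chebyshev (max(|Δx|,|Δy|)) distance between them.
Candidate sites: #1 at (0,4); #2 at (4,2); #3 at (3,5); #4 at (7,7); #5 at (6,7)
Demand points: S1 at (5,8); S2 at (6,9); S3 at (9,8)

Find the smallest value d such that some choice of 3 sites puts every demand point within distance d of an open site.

2

Open {#1, #2, #4}.
  Farthest demand point is S1 at distance 2 (to #4); all others are ≤ 2.
With {#1, #3, #4} the worst case is 2.
With {#1, #4, #5} the worst case is 2.
No size-3 selection achieves below 2.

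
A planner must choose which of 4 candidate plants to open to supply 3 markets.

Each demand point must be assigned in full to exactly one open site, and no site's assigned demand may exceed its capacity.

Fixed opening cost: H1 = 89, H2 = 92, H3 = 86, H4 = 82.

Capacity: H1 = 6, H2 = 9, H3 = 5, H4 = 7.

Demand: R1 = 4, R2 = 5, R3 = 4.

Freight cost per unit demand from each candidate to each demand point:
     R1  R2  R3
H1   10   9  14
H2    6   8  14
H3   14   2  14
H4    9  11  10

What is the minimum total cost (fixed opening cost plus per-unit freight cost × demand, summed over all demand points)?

Open {H2, H3}; cheapest assignment that respects the capacities:
  H2 (cap 9, load 8): R1, R3 — cost 4×6 + 4×14 = 80
  H3 (cap 5, load 5): R2 — cost 5×2 = 10
  Shipping 90, fixed 178 → total 268.
  Any other capacity-feasible assignment to {H2, H3} ships for at least 90.
Compare {H2, H4}: its best feasible assignment gives total 278.
Compare {H1, H2}: its best feasible assignment gives total 301.
Every other set of open sites that can feasibly serve all demand totals ≥ 278 even under its best assignment. Minimum: 268.

268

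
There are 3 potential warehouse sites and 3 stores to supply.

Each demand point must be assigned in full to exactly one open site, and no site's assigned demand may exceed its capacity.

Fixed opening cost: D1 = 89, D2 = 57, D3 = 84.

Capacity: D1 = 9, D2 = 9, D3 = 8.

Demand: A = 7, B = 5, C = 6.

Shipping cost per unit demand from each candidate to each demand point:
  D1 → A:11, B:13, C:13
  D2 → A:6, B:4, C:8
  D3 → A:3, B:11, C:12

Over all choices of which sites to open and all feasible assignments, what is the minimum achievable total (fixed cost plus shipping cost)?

349

Open {D1, D2, D3}; cheapest assignment that respects the capacities:
  D1 (cap 9, load 6): C — cost 6×13 = 78
  D2 (cap 9, load 5): B — cost 5×4 = 20
  D3 (cap 8, load 7): A — cost 7×3 = 21
  Shipping 119, fixed 230 → total 349.
  Any other capacity-feasible assignment to {D1, D2, D3} ships for at least 119.
Total demand is 18; every other set of sites either has combined capacity below 18 or cannot fit the demands without splitting one across sites, so {D1, D2, D3} is the only feasible choice of open sites. Minimum: 349.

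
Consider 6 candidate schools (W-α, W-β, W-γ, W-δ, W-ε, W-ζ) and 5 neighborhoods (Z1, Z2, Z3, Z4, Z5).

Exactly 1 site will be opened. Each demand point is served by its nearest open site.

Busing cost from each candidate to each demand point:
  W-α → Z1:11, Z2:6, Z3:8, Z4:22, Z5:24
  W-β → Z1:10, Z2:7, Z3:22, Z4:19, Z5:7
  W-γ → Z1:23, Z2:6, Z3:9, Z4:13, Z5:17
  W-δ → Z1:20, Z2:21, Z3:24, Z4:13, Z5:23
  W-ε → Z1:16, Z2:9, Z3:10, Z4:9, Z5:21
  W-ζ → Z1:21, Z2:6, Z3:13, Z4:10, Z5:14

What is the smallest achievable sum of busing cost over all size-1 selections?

Open {W-ζ}.
  Z1→W-ζ 21, Z2→W-ζ 6, Z3→W-ζ 13, Z4→W-ζ 10, Z5→W-ζ 14  ⇒ total 64.
Compare {W-β}: total 65.
Compare {W-ε}: total 65.
No size-1 selection does better; minimum is 64.

64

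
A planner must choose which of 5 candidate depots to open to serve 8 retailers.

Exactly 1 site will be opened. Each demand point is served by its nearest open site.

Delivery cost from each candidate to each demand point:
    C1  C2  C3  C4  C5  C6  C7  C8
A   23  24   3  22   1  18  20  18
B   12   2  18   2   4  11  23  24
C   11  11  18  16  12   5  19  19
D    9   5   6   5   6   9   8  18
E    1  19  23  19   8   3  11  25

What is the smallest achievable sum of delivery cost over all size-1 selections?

Open {D}.
  C1→D 9, C2→D 5, C3→D 6, C4→D 5, C5→D 6, C6→D 9, C7→D 8, C8→D 18  ⇒ total 66.
Compare {B}: total 96.
Compare {E}: total 109.
No size-1 selection does better; minimum is 66.

66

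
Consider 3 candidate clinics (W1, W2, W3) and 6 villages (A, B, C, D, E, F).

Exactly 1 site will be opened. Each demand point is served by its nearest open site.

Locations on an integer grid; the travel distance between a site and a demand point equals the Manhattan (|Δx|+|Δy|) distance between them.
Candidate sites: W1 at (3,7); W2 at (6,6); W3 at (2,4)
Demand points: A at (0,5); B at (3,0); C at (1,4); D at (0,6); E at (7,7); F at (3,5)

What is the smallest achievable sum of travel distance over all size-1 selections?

23

Open {W3}.
  A→W3 3, B→W3 5, C→W3 1, D→W3 4, E→W3 8, F→W3 2  ⇒ total 23.
Compare {W1}: total 27.
Compare {W2}: total 35.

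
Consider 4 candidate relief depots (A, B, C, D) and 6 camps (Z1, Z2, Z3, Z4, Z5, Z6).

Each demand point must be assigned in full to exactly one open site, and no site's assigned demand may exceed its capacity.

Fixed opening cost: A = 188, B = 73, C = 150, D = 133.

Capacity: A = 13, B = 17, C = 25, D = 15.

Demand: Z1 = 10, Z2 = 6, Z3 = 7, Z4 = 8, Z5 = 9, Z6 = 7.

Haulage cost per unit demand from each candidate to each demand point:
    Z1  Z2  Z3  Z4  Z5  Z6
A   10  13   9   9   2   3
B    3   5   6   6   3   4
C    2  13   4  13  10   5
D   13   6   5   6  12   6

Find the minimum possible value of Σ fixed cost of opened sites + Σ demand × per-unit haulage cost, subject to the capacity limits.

Open {B, C, D}; cheapest assignment that respects the capacities:
  B (cap 17, load 16): Z5, Z6 — cost 9×3 + 7×4 = 55
  C (cap 25, load 17): Z1, Z3 — cost 10×2 + 7×4 = 48
  D (cap 15, load 14): Z2, Z4 — cost 6×6 + 8×6 = 84
  Shipping 187, fixed 356 → total 543.
  Any other capacity-feasible assignment to {B, C, D} ships for at least 187.
Compare {A, B, C}: its best feasible assignment gives total 590.
Compare {A, C, D}: its best feasible assignment gives total 656.
Every other set of open sites that can feasibly serve all demand totals ≥ 590 even under its best assignment. Minimum: 543.

543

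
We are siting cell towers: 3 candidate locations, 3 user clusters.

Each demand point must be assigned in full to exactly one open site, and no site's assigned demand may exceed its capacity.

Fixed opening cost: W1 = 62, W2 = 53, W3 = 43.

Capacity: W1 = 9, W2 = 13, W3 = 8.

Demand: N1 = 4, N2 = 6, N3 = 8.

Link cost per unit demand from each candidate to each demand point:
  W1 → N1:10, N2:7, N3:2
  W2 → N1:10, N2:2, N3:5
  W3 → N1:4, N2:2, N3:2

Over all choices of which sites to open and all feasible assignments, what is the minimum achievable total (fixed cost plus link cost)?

Open {W2, W3}; cheapest assignment that respects the capacities:
  W2 (cap 13, load 10): N1, N2 — cost 4×10 + 6×2 = 52
  W3 (cap 8, load 8): N3 — cost 8×2 = 16
  Shipping 68, fixed 96 → total 164.
  Any other capacity-feasible assignment to {W2, W3} ships for at least 68.
Compare {W1, W2}: its best feasible assignment gives total 183.
Compare {W1, W2, W3}: its best feasible assignment gives total 202.
Every other set of open sites that can feasibly serve all demand totals ≥ 183 even under its best assignment. Minimum: 164.

164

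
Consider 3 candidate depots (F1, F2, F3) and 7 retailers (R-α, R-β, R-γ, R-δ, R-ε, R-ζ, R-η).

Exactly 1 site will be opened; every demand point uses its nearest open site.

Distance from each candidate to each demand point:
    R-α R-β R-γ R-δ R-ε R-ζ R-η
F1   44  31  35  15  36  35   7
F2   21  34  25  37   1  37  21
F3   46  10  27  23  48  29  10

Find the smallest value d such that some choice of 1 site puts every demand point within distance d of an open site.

37

Open {F2}.
  Farthest demand point is R-δ at distance 37 (to F2); all others are ≤ 37.
With {F1} the worst case is 44.
With {F3} the worst case is 48.
No size-1 selection achieves below 37.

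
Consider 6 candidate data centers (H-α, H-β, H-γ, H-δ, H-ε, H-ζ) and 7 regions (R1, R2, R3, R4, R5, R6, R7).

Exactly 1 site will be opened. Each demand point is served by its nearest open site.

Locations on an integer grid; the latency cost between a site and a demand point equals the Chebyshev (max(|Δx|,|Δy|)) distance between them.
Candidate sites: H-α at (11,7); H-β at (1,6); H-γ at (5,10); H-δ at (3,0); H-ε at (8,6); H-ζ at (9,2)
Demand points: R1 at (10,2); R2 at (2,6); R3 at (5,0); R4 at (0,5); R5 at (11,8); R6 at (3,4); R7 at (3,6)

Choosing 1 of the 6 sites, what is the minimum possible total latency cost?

31

Open {H-β}.
  R1→H-β 9, R2→H-β 1, R3→H-β 6, R4→H-β 1, R5→H-β 10, R6→H-β 2, R7→H-β 2  ⇒ total 31.
Compare {H-ε}: total 37.
Compare {H-δ}: total 38.
No size-1 selection does better; minimum is 31.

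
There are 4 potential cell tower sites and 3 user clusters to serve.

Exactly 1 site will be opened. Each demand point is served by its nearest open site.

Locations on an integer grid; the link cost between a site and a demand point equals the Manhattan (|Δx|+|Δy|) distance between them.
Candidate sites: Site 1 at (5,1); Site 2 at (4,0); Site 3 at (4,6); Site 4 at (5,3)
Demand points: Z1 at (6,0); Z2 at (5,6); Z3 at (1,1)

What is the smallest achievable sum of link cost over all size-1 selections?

11

Open {Site 1}.
  Z1→Site 1 2, Z2→Site 1 5, Z3→Site 1 4  ⇒ total 11.
Compare {Site 2}: total 13.
Compare {Site 4}: total 13.
No size-1 selection does better; minimum is 11.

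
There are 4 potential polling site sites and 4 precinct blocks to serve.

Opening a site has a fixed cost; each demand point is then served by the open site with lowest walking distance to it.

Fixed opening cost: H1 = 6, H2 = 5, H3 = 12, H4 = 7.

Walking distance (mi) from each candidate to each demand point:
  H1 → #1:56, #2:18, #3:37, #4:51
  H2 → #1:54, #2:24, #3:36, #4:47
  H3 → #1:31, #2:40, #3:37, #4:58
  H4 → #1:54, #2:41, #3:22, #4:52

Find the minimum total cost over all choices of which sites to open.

Open {H1, H3, H4}: assign each demand point to its cheapest open site.
  #1→H3 31, #2→H1 18, #3→H4 22, #4→H1 51
  walking distance 122, fixed 25 → total 147.
Compare {H2, H3, H4}: walking distance 124 + fixed 24 = 148.
Compare {H1, H2, H3, H4}: walking distance 118 + fixed 30 = 148.
Compare {H1, H3}: walking distance 137 + fixed 18 = 155.
All other subsets cost ≥ 148. Minimum total cost: 147.

147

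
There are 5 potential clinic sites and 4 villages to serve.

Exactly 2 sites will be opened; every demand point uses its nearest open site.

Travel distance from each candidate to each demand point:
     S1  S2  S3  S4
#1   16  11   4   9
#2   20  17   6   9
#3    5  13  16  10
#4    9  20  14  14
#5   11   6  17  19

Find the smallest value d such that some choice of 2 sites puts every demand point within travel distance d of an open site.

Open {#1, #3}.
  Farthest demand point is S2 at travel distance 11 (to #1); all others are ≤ 11.
With {#1, #4} the worst case is 11.
With {#1, #5} the worst case is 11.
No size-2 selection achieves below 11.

11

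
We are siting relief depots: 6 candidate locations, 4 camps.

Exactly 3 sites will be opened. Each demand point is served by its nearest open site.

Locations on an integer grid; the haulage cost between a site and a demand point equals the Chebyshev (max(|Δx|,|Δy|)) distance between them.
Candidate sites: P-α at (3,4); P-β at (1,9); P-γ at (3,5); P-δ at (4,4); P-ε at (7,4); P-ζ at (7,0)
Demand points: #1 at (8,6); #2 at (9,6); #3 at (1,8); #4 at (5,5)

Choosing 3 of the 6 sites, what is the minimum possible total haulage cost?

6

Open {P-β, P-δ, P-ε}.
  #1→P-ε 2, #2→P-ε 2, #3→P-β 1, #4→P-δ 1  ⇒ total 6.
Compare {P-α, P-β, P-ε}: total 7.
Compare {P-β, P-γ, P-ε}: total 7.
No size-3 selection does better; minimum is 6.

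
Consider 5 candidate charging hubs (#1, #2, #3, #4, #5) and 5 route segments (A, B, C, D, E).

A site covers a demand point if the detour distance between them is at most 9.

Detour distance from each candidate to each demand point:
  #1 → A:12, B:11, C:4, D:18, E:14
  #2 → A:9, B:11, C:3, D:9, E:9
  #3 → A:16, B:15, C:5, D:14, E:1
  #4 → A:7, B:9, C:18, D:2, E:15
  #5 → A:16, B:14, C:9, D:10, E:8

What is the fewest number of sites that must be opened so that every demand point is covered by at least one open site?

2

Coverage sets (demand points within 9 of each site):
  #1: {C}
  #2: {A, C, D, E}
  #3: {C, E}
  #4: {A, B, D}
  #5: {C, E}
No single site covers all 5 demand points.
But {#2, #4} covers everything, so the minimum is 2.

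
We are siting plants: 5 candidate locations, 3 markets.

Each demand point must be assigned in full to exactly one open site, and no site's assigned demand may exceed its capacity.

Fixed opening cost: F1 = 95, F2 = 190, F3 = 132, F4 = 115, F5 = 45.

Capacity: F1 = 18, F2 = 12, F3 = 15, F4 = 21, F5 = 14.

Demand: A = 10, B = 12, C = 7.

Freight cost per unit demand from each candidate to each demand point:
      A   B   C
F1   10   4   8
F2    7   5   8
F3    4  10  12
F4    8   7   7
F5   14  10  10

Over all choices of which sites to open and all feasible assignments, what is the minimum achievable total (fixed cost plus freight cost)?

Open {F1, F4}; cheapest assignment that respects the capacities:
  F1 (cap 18, load 12): B — cost 12×4 = 48
  F4 (cap 21, load 17): A, C — cost 10×8 + 7×7 = 129
  Shipping 177, fixed 210 → total 387.
  Any other capacity-feasible assignment to {F1, F4} ships for at least 177.
Compare {F4, F5}: its best feasible assignment gives total 409.
Compare {F1, F5}: its best feasible assignment gives total 416.
Every other set of open sites that can feasibly serve all demand totals ≥ 409 even under its best assignment. Minimum: 387.

387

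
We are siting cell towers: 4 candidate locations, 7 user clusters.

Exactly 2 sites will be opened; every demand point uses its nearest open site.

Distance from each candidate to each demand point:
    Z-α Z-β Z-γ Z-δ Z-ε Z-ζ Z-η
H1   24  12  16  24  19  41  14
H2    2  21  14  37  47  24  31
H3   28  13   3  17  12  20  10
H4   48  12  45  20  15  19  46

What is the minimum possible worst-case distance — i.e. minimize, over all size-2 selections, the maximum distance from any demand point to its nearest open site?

20

Open {H2, H3}.
  Farthest demand point is Z-ζ at distance 20 (to H3); all others are ≤ 20.
With {H1, H2} the worst case is 24.
With {H1, H3} the worst case is 24.
No size-2 selection achieves below 20.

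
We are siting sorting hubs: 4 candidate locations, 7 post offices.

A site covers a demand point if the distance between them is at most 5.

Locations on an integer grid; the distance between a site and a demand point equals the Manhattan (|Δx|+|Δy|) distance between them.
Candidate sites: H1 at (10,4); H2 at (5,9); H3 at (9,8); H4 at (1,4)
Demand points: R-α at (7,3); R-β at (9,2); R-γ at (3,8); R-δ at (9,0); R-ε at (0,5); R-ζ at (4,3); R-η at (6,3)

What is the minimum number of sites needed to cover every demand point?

Coverage sets (demand points within 5 of each site):
  H1: {R-α, R-β, R-δ, R-η}
  H2: {R-γ}
  H3: {}
  H4: {R-ε, R-ζ}
No 2 sites suffice: every size-2 union leaves at least one demand point uncovered.
But {H1, H2, H4} covers everything, so the minimum is 3.

3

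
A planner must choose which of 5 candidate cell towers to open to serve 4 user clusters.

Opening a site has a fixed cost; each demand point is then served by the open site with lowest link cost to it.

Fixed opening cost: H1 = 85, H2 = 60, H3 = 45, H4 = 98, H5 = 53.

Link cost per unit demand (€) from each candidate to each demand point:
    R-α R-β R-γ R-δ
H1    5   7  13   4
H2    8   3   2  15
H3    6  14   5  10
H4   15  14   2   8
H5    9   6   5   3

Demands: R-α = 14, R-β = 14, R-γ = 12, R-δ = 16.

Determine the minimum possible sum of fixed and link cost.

339

Open {H2, H5}: assign each demand point to its cheapest open site.
  R-α→H2 14×8=112, R-β→H2 14×3=42, R-γ→H2 12×2=24, R-δ→H5 16×3=48
  link cost 226, fixed 113 → total 339.
Compare {H1, H2}: link cost 200 + fixed 145 = 345.
Compare {H2, H3, H5}: link cost 198 + fixed 158 = 356.
Compare {H5}: link cost 318 + fixed 53 = 371.
All other subsets cost ≥ 345. Minimum total cost: 339.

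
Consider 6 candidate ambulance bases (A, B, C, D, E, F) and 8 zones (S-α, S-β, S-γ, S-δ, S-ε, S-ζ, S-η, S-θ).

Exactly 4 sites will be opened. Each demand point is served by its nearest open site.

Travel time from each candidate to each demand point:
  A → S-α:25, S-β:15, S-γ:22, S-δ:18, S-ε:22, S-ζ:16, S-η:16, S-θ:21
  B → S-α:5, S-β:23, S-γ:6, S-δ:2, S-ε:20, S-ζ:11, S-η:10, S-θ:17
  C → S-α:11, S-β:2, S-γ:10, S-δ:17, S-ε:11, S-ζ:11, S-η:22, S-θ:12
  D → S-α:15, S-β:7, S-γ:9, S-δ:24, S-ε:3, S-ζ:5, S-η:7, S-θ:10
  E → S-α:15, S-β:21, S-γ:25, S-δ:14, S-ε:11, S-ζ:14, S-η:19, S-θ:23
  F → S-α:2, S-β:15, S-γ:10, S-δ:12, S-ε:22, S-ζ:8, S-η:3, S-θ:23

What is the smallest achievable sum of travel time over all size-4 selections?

33

Open {B, C, D, F}.
  S-α→F 2, S-β→C 2, S-γ→B 6, S-δ→B 2, S-ε→D 3, S-ζ→D 5, S-η→F 3, S-θ→D 10  ⇒ total 33.
Compare {A, B, D, F}: total 38.
Compare {B, D, E, F}: total 38.
No size-4 selection does better; minimum is 33.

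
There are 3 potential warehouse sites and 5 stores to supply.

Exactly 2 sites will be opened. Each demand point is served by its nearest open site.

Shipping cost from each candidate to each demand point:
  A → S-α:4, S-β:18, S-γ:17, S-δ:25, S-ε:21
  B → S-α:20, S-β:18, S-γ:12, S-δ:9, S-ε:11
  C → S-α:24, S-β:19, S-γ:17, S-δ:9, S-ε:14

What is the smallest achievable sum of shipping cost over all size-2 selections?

54

Open {A, B}.
  S-α→A 4, S-β→A 18, S-γ→B 12, S-δ→B 9, S-ε→B 11  ⇒ total 54.
Compare {A, C}: total 62.
Compare {B, C}: total 70.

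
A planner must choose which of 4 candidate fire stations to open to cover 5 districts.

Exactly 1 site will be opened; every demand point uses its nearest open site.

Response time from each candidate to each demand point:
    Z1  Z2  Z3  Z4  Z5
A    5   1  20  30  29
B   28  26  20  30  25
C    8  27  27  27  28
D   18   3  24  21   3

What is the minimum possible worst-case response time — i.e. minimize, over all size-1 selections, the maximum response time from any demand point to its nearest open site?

Open {D}.
  Farthest demand point is Z3 at response time 24 (to D); all others are ≤ 24.
With {C} the worst case is 28.
With {A} the worst case is 30.
No size-1 selection achieves below 24.

24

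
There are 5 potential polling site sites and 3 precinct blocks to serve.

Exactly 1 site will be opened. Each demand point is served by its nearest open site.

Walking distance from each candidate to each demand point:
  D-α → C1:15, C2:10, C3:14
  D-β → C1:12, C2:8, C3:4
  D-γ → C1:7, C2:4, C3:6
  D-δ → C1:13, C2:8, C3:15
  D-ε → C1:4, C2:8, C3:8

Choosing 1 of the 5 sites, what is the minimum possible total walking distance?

Open {D-γ}.
  C1→D-γ 7, C2→D-γ 4, C3→D-γ 6  ⇒ total 17.
Compare {D-ε}: total 20.
Compare {D-β}: total 24.
No size-1 selection does better; minimum is 17.

17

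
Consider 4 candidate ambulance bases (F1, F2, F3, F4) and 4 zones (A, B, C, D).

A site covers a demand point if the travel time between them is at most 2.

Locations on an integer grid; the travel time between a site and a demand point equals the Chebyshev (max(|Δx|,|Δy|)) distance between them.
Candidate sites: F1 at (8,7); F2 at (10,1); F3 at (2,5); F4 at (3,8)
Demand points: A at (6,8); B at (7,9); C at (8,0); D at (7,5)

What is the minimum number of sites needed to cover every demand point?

Coverage sets (demand points within 2 of each site):
  F1: {A, B, D}
  F2: {C}
  F3: {}
  F4: {}
No single site covers all 4 demand points.
But {F1, F2} covers everything, so the minimum is 2.

2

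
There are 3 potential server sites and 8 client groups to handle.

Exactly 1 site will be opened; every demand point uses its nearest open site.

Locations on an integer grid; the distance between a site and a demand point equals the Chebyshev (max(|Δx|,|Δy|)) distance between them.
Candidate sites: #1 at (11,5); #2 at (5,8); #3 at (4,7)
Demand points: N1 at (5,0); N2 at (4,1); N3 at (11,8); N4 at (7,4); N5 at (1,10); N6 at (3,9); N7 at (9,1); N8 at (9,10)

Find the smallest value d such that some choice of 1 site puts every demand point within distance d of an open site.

7

Open {#3}.
  Farthest demand point is N1 at distance 7 (to #3); all others are ≤ 7.
With {#2} the worst case is 8.
With {#1} the worst case is 10.
No size-1 selection achieves below 7.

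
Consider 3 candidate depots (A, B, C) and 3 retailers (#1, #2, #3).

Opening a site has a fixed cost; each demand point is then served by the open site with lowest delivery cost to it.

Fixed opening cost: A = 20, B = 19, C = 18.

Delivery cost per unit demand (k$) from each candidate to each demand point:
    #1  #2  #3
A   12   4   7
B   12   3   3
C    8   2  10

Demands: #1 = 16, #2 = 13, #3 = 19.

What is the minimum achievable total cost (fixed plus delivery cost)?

Open {B, C}: assign each demand point to its cheapest open site.
  #1→C 16×8=128, #2→C 13×2=26, #3→B 19×3=57
  delivery cost 211, fixed 37 → total 248.
Compare {A, B, C}: delivery cost 211 + fixed 57 = 268.
Compare {B}: delivery cost 288 + fixed 19 = 307.
Compare {A, C}: delivery cost 287 + fixed 38 = 325.
All other subsets cost ≥ 268. Minimum total cost: 248.

248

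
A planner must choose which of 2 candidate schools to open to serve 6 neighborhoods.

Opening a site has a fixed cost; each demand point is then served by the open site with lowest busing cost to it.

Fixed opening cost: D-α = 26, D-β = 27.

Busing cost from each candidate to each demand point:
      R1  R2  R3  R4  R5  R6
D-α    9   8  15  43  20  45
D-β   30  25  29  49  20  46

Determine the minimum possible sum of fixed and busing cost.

166

Open {D-α}: assign each demand point to its cheapest open site.
  R1→D-α 9, R2→D-α 8, R3→D-α 15, R4→D-α 43, R5→D-α 20, R6→D-α 45
  busing cost 140, fixed 26 → total 166.
Compare {D-α, D-β}: busing cost 140 + fixed 53 = 193.
Compare {D-β}: busing cost 199 + fixed 27 = 226.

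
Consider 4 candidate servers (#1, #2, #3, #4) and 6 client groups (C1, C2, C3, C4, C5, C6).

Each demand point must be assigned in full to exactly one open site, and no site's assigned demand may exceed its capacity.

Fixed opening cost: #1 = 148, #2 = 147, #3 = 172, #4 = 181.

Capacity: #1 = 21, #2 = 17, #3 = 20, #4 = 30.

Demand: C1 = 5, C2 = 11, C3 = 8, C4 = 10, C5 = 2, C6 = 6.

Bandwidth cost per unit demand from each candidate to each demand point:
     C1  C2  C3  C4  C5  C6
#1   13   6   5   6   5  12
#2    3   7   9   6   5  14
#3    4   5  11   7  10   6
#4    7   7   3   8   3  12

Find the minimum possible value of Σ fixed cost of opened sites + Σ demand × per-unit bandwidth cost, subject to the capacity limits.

582

Open {#2, #4}; cheapest assignment that respects the capacities:
  #2 (cap 17, load 15): C1, C4 — cost 5×3 + 10×6 = 75
  #4 (cap 30, load 27): C2, C3, C5, C6 — cost 11×7 + 8×3 + 2×3 + 6×12 = 179
  Shipping 254, fixed 328 → total 582.
  Any other capacity-feasible assignment to {#2, #4} ships for at least 254.
Compare {#3, #4}: its best feasible assignment gives total 589.
Compare {#1, #4}: its best feasible assignment gives total 592.
Every other set of open sites that can feasibly serve all demand totals ≥ 589 even under its best assignment. Minimum: 582.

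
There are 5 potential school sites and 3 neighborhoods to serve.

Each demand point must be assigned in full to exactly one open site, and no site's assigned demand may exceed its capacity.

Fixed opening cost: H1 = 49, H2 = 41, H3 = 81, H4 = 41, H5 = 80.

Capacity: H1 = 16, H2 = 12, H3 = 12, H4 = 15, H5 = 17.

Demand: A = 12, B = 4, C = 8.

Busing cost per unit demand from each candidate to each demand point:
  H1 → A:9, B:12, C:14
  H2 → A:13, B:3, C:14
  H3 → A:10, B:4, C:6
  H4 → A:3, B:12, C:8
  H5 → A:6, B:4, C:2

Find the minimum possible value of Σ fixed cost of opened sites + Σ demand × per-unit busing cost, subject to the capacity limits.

189

Open {H4, H5}; cheapest assignment that respects the capacities:
  H4 (cap 15, load 12): A — cost 12×3 = 36
  H5 (cap 17, load 12): B, C — cost 4×4 + 8×2 = 32
  Shipping 68, fixed 121 → total 189.
  Any other capacity-feasible assignment to {H4, H5} ships for at least 68.
Compare {H3, H4}: its best feasible assignment gives total 222.
Compare {H2, H4, H5}: its best feasible assignment gives total 226.
Every other set of open sites that can feasibly serve all demand totals ≥ 222 even under its best assignment. Minimum: 189.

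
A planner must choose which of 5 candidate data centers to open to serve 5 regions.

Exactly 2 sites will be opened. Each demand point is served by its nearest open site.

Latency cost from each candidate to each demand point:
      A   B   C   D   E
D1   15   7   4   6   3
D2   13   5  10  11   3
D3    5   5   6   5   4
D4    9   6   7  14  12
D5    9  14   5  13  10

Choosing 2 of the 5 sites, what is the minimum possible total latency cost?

Open {D1, D3}.
  A→D3 5, B→D3 5, C→D1 4, D→D3 5, E→D1 3  ⇒ total 22.
Compare {D2, D3}: total 24.
Compare {D3, D5}: total 24.
No size-2 selection does better; minimum is 22.

22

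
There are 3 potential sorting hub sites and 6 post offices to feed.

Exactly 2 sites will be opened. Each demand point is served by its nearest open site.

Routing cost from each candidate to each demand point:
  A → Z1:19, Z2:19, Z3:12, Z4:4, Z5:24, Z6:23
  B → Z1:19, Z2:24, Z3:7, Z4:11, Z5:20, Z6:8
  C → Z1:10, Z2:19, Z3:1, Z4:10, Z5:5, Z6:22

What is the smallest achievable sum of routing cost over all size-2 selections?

Open {B, C}.
  Z1→C 10, Z2→C 19, Z3→C 1, Z4→C 10, Z5→C 5, Z6→B 8  ⇒ total 53.
Compare {A, C}: total 61.
Compare {A, B}: total 77.

53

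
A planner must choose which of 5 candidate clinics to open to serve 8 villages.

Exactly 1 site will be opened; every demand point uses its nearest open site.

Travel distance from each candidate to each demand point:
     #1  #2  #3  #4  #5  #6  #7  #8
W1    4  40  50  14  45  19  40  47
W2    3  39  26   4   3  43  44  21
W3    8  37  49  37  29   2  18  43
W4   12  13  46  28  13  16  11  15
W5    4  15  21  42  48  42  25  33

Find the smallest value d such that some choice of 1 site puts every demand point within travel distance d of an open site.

Open {W2}.
  Farthest demand point is #7 at travel distance 44 (to W2); all others are ≤ 44.
With {W4} the worst case is 46.
With {W5} the worst case is 48.
No size-1 selection achieves below 44.

44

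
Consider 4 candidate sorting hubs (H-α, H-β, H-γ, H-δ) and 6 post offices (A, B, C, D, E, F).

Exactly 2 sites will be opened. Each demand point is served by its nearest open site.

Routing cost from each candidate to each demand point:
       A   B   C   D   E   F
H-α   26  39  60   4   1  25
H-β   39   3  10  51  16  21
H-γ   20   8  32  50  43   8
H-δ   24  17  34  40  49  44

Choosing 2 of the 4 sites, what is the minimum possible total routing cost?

Open {H-α, H-β}.
  A→H-α 26, B→H-β 3, C→H-β 10, D→H-α 4, E→H-α 1, F→H-β 21  ⇒ total 65.
Compare {H-α, H-γ}: total 73.
Compare {H-α, H-δ}: total 105.
No size-2 selection does better; minimum is 65.

65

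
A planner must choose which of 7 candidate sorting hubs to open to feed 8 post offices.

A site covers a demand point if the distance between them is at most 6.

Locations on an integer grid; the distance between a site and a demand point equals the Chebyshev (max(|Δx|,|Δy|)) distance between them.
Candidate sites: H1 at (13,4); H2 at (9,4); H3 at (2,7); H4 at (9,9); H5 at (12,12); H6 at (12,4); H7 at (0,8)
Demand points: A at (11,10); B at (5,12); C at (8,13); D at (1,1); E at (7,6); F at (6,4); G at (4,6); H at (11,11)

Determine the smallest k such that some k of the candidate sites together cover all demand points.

2

Coverage sets (demand points within 6 of each site):
  H1: {A, E}
  H2: {A, E, F, G}
  H3: {B, C, D, E, F, G}
  H4: {A, B, C, E, F, G, H}
  H5: {A, C, E, H}
  H6: {A, E, F}
  H7: {B, F, G}
No single site covers all 8 demand points.
But {H3, H4} covers everything, so the minimum is 2.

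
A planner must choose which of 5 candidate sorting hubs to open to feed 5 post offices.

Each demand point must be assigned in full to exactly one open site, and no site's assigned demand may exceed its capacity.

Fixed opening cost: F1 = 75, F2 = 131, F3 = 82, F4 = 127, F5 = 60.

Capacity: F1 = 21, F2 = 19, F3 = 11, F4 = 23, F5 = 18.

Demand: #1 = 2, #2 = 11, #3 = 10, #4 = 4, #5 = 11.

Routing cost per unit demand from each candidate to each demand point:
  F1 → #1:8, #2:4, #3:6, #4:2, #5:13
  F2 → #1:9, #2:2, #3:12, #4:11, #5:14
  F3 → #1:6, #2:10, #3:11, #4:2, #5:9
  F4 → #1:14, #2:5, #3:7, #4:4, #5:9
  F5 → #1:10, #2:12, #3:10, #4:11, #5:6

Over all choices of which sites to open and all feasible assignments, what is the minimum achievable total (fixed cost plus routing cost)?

369

Open {F1, F5}; cheapest assignment that respects the capacities:
  F1 (cap 21, load 21): #2, #3 — cost 11×4 + 10×6 = 104
  F5 (cap 18, load 17): #1, #4, #5 — cost 2×10 + 4×11 + 11×6 = 130
  Shipping 234, fixed 135 → total 369.
  Any other capacity-feasible assignment to {F1, F5} ships for at least 234.
Compare {F1, F3, F5}: its best feasible assignment gives total 407.
Compare {F1, F2, F5}: its best feasible assignment gives total 438.
Every other set of open sites that can feasibly serve all demand totals ≥ 407 even under its best assignment. Minimum: 369.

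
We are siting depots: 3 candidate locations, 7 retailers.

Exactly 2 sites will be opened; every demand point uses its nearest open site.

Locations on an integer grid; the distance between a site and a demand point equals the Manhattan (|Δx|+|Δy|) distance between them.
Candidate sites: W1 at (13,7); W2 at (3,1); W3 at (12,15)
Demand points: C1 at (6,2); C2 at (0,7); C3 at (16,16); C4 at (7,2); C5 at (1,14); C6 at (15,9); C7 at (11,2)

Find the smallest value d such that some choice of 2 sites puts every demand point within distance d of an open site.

12

Open {W2, W3}.
  Farthest demand point is C5 at distance 12 (to W3); all others are ≤ 12.
With {W1, W3} the worst case is 13.
With {W1, W2} the worst case is 15.
No size-2 selection achieves below 12.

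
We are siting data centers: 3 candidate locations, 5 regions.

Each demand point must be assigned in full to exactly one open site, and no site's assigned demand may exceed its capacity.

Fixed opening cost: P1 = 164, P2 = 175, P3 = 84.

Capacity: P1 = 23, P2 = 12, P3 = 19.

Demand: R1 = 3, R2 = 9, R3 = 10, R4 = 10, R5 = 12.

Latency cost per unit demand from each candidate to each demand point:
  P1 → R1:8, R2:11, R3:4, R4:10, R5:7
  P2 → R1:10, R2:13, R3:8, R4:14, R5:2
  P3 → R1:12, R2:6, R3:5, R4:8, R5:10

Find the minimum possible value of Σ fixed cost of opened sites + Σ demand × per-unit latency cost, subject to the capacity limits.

Open {P1, P2, P3}; cheapest assignment that respects the capacities:
  P1 (cap 23, load 13): R1, R3 — cost 3×8 + 10×4 = 64
  P2 (cap 12, load 12): R5 — cost 12×2 = 24
  P3 (cap 19, load 19): R2, R4 — cost 9×6 + 10×8 = 134
  Shipping 222, fixed 423 → total 645.
  Any other capacity-feasible assignment to {P1, P2, P3} ships for at least 222.
Total demand is 44 and no other set of sites has combined capacity ≥ 44, so {P1, P2, P3} is the only feasible choice of open sites. Minimum: 645.

645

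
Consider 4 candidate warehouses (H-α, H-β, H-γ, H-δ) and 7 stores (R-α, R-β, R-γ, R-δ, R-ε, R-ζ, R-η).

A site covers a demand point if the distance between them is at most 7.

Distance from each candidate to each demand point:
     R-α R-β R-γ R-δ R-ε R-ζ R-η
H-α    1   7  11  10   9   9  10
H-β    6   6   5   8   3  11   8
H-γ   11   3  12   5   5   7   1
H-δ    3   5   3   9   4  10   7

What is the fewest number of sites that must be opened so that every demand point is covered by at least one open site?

2

Coverage sets (demand points within 7 of each site):
  H-α: {R-α, R-β}
  H-β: {R-α, R-β, R-γ, R-ε}
  H-γ: {R-β, R-δ, R-ε, R-ζ, R-η}
  H-δ: {R-α, R-β, R-γ, R-ε, R-η}
No single site covers all 7 demand points.
But {H-β, H-γ} covers everything, so the minimum is 2.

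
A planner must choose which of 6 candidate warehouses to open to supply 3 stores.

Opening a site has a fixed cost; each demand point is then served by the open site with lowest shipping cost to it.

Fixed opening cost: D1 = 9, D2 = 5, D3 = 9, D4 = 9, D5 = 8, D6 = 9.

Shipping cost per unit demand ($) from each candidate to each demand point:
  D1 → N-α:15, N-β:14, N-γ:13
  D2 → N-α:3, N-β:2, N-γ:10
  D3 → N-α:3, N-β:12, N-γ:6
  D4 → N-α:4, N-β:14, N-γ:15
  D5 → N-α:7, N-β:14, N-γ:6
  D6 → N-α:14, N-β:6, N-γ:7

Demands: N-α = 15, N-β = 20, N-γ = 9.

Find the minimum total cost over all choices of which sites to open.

152

Open {D2, D5}: assign each demand point to its cheapest open site.
  N-α→D2 15×3=45, N-β→D2 20×2=40, N-γ→D5 9×6=54
  shipping cost 139, fixed 13 → total 152.
Compare {D2, D3}: shipping cost 139 + fixed 14 = 153.
Compare {D1, D2, D5}: shipping cost 139 + fixed 22 = 161.
Compare {D2, D3, D5}: shipping cost 139 + fixed 22 = 161.
All other subsets cost ≥ 153. Minimum total cost: 152.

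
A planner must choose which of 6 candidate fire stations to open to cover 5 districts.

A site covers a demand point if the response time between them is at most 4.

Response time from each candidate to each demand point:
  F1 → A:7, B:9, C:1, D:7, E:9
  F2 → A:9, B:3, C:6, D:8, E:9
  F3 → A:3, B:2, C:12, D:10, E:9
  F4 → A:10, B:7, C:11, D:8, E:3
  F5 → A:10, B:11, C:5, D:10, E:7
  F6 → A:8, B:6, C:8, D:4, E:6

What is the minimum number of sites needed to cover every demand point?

4

Coverage sets (demand points within 4 of each site):
  F1: {C}
  F2: {B}
  F3: {A, B}
  F4: {E}
  F5: {}
  F6: {D}
No 3 sites suffice: every size-3 union leaves at least one demand point uncovered.
But {F1, F3, F4, F6} covers everything, so the minimum is 4.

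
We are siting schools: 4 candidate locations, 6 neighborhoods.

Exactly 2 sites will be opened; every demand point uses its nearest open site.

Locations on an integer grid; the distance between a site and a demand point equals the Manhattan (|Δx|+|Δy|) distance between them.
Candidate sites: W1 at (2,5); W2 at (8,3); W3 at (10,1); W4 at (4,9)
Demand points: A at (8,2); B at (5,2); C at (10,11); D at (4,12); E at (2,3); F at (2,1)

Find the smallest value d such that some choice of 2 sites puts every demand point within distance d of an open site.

8

Open {W2, W4}.
  Farthest demand point is C at distance 8 (to W4); all others are ≤ 8.
With {W3, W4} the worst case is 8.
With {W1, W4} the worst case is 9.
No size-2 selection achieves below 8.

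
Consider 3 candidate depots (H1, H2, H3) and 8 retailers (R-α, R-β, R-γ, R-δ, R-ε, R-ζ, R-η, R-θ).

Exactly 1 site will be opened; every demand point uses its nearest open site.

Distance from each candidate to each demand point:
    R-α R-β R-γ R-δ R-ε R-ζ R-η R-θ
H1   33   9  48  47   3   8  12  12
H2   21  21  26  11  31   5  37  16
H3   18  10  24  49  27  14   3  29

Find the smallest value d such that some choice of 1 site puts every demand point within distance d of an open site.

37

Open {H2}.
  Farthest demand point is R-η at distance 37 (to H2); all others are ≤ 37.
With {H1} the worst case is 48.
With {H3} the worst case is 49.
No size-1 selection achieves below 37.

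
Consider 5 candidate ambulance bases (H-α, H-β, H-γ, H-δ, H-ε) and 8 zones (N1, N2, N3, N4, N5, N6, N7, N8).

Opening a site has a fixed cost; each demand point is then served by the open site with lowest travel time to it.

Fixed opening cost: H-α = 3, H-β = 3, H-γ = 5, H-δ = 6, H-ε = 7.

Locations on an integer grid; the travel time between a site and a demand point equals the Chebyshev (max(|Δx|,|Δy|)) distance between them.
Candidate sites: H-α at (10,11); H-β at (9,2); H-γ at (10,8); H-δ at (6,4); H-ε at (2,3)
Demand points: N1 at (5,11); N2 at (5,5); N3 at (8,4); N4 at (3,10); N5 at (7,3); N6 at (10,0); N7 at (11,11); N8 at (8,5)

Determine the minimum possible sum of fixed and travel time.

31

Open {H-α, H-δ}: assign each demand point to its cheapest open site.
  N1→H-α 5, N2→H-δ 1, N3→H-δ 2, N4→H-δ 6, N5→H-δ 1, N6→H-δ 4, N7→H-α 1, N8→H-δ 2
  travel time 22, fixed 9 → total 31.
Compare {H-α, H-β}: travel time 26 + fixed 6 = 32.
Compare {H-α, H-β, H-δ}: travel time 20 + fixed 12 = 32.
Compare {H-γ, H-δ}: travel time 24 + fixed 11 = 35.
All other subsets cost ≥ 32. Minimum total cost: 31.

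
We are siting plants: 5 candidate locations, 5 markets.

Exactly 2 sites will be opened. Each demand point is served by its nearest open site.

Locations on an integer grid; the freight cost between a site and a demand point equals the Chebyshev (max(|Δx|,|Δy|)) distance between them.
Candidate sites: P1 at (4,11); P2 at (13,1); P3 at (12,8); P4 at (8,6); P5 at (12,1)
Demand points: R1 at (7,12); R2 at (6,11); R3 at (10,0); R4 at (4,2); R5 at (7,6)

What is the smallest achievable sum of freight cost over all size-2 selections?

Open {P1, P4}.
  R1→P1 3, R2→P1 2, R3→P4 6, R4→P4 4, R5→P4 1  ⇒ total 16.
Compare {P4, P5}: total 18.
Compare {P2, P4}: total 19.
No size-2 selection does better; minimum is 16.

16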